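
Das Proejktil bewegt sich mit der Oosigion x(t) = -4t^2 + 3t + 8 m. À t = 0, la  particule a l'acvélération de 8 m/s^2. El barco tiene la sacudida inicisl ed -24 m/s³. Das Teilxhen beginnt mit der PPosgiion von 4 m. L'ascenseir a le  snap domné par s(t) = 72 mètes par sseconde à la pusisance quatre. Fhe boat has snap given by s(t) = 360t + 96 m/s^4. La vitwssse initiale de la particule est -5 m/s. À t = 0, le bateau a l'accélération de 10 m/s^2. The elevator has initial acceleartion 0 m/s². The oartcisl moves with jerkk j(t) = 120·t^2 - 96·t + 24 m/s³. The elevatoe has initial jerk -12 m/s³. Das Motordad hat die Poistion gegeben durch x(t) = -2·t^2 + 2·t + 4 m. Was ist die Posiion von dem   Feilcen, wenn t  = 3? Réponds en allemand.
Ausgehend von dem Ruck j(t) = 120·t^2 - 96·t + 24, nehmen wir 3 Integrale. Das Integral von dem Ruck, mit a(0) = 8, ergibt die Beschleunigung: a(t) = 40·t^3 - 48·t^2 + 24·t + 8. Die Stammfunktion von der Beschleunigung, mit v(0) = -5, ergibt die Geschwindigkeit: v(t) = 10·t^4 - 16·t^3 + 12·t^2 + 8·t - 5. Mit ∫v(t)dt und Anwendung von x(0) = 4, finden wir x(t) = 2·t^5 - 4·t^4 + 4·t^3 + 4·t^2 - 5·t + 4. Aus der Gleichung für die Position x(t) = 2·t^5 - 4·t^4 + 4·t^3 + 4·t^2 - 5·t + 4, setzen wir t = 3 ein und erhalten x = 295.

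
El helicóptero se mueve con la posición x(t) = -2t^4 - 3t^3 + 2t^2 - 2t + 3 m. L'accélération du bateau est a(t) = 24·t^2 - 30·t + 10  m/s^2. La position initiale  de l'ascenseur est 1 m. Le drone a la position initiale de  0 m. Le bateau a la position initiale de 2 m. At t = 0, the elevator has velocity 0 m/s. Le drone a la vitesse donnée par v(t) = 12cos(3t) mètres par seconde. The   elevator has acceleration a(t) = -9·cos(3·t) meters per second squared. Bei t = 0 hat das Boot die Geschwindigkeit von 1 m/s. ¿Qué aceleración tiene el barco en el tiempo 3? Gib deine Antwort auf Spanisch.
De la ecuación de la aceleración a(t) = 24·t^2 - 30·t + 10, sustituimos t = 3 para obtener a = 136.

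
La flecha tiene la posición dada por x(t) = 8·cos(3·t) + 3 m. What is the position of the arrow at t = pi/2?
Using x(t) = 8·cos(3·t) + 3 and substituting t = pi/2, we find x = 3.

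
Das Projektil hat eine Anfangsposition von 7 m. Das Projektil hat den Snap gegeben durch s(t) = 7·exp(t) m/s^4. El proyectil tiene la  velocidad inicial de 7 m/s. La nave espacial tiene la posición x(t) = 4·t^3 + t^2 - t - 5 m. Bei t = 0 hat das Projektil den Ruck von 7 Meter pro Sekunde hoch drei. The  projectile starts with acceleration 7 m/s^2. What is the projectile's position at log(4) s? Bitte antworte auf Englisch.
Starting from snap s(t) = 7·exp(t), we take 4 antiderivatives. Finding the integral of s(t) and using j(0) = 7: j(t) = 7·exp(t). The antiderivative of jerk, with a(0) = 7, gives acceleration: a(t) = 7·exp(t). Integrating acceleration and using the initial condition v(0) = 7, we get v(t) = 7·exp(t). The integral of velocity, with x(0) = 7, gives position: x(t) = 7·exp(t). We have position x(t) = 7·exp(t). Substituting t = log(4): x(log(4)) = 28.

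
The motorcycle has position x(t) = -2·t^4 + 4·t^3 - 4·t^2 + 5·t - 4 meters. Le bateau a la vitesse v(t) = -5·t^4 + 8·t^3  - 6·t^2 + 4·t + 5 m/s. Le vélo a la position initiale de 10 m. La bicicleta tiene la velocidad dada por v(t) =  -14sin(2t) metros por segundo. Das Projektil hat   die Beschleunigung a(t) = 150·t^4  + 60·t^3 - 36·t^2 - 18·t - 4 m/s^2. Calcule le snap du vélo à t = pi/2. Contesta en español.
Partiendo de la velocidad v(t) = -14·sin(2·t), tomamos 3 derivadas. Tomando d/dt de v(t), encontramos a(t) = -28·cos(2·t). Tomando d/dt de a(t), encontramos j(t) = 56·sin(2·t). La derivada de la sacudida da el snap: s(t) = 112·cos(2·t). Tenemos el snap s(t) = 112·cos(2·t). Sustituyendo t = pi/2: s(pi/2) = -112.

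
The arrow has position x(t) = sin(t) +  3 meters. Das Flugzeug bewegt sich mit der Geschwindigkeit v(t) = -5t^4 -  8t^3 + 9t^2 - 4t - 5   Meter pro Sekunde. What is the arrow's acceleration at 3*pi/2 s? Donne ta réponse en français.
Pour résoudre ceci, nous devons prendre 2 dérivées de notre équation de la position x(t) = sin(t) + 3. La dérivée de la position donne la vitesse: v(t) = cos(t). En prenant d/dt de v(t), nous trouvons a(t) = -sin(t). En utilisant a(t) = -sin(t) et en substituant t = 3*pi/2, nous trouvons a = 1.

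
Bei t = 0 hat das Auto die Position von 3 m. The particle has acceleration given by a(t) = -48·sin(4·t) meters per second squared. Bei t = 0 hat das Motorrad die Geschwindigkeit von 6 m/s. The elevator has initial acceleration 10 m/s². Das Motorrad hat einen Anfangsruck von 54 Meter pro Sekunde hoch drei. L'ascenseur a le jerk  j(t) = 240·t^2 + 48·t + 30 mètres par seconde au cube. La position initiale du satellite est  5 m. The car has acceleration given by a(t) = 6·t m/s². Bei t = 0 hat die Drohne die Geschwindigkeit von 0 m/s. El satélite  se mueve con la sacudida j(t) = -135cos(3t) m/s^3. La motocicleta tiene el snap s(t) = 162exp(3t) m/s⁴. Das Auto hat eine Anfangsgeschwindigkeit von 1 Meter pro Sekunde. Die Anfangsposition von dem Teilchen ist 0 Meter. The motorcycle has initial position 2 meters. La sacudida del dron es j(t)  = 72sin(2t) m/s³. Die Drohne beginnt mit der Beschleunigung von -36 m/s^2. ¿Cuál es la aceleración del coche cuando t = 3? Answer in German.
Aus der Gleichung für die Beschleunigung a(t) = 6·t, setzen wir t = 3 ein und erhalten a = 18.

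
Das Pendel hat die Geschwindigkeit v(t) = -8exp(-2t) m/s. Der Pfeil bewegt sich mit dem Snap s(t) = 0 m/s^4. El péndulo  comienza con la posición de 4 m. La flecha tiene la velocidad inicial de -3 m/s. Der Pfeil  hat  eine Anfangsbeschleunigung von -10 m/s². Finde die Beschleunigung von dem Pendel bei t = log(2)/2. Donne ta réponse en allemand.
Ausgehend von der Geschwindigkeit v(t) = -8·exp(-2·t), nehmen wir 1 Ableitung. Mit d/dt von v(t) finden wir a(t) = 16·exp(-2·t). Mit a(t) = 16·exp(-2·t) und Einsetzen von t = log(2)/2, finden wir a = 8.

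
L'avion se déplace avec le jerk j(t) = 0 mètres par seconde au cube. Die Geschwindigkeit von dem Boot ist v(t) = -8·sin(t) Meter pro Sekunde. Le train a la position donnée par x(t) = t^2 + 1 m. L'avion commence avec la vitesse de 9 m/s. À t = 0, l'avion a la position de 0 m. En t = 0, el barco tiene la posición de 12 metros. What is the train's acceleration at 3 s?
Starting from position x(t) = t^2 + 1, we take 2 derivatives. Taking d/dt of x(t), we find v(t) = 2·t. Taking d/dt of v(t), we find a(t) = 2. We have acceleration a(t) = 2. Substituting t = 3: a(3) = 2.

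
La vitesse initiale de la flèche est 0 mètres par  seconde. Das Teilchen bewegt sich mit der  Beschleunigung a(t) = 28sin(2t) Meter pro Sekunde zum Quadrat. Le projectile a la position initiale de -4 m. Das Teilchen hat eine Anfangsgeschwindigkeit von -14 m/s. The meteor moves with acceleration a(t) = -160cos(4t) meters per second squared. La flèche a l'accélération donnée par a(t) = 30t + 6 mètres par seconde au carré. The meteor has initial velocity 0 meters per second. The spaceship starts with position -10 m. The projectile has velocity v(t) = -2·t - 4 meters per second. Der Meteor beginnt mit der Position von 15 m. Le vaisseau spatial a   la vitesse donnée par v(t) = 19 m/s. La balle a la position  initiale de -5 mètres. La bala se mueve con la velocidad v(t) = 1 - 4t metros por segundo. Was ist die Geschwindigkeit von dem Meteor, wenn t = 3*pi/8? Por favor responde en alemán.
Ausgehend von der Beschleunigung a(t) = -160·cos(4·t), nehmen wir 1 Integral. Das Integral von der Beschleunigung, mit v(0) = 0, ergibt die Geschwindigkeit: v(t) = -40·sin(4·t). Aus der Gleichung für die Geschwindigkeit v(t) = -40·sin(4·t), setzen wir t = 3*pi/8 ein und erhalten v = 40.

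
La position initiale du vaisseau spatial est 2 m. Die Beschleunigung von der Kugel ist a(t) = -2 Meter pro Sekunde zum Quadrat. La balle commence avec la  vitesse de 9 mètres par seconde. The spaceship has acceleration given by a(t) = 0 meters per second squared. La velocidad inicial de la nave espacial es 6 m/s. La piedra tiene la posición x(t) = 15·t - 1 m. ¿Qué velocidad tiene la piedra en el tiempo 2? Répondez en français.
Nous devons dériver notre équation de la position x(t) = 15·t - 1 1 fois. En dérivant la position, nous obtenons la vitesse: v(t) = 15. Nous avons la vitesse v(t) = 15. En substituant t = 2: v(2) = 15.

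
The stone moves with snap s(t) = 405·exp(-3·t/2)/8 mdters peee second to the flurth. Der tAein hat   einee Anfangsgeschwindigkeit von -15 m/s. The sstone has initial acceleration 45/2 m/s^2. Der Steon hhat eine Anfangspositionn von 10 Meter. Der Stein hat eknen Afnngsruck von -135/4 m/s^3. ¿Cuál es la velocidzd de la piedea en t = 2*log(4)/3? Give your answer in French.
Pour résoudre ceci, nous devons prendre 3 intégrales de notre équation du snap s(t) = 405·exp(-3·t/2)/8. En prenant ∫s(t)dt et en appliquant j(0) = -135/4, nous trouvons j(t) = -135·exp(-3·t/2)/4. L'intégrale du jerk est l'accélération. En utilisant a(0) = 45/2, nous obtenons a(t) = 45·exp(-3·t/2)/2. En intégrant l'accélération et en utilisant la condition initiale v(0) = -15, nous obtenons v(t) = -15·exp(-3·t/2). En utilisant v(t) = -15·exp(-3·t/2) et en substituant t = 2*log(4)/3, nous trouvons v = -15/4.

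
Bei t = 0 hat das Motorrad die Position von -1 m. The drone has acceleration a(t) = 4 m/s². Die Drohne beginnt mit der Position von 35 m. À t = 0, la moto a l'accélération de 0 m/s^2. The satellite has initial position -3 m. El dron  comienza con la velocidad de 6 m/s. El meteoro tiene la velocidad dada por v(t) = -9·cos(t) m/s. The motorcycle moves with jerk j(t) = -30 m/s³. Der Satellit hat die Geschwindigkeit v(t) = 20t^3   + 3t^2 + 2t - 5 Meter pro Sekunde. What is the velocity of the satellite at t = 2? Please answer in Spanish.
Tenemos la velocidad v(t) = 20·t^3 + 3·t^2 + 2·t - 5. Sustituyendo t = 2: v(2) = 171.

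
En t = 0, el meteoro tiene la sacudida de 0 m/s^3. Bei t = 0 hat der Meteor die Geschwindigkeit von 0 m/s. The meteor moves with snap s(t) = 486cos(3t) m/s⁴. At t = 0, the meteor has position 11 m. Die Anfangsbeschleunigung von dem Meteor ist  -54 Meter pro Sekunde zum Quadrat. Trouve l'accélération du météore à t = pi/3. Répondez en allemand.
Ausgehend von dem Snap s(t) = 486·cos(3·t), nehmen wir 2 Integrale. Das Integral von dem Snap, mit j(0) = 0, ergibt den Ruck: j(t) = 162·sin(3·t). Mit ∫j(t)dt und Anwendung von a(0) = -54, finden wir a(t) = -54·cos(3·t). Mit a(t) = -54·cos(3·t) und Einsetzen von t = pi/3, finden wir a = 54.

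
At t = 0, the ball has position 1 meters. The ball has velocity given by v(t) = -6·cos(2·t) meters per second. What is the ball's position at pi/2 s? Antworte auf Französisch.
Pour résoudre ceci, nous devons prendre 1 intégrale de notre équation de la vitesse v(t) = -6·cos(2·t). La primitive de la vitesse, avec x(0) = 1, donne la position: x(t) = 1 - 3·sin(2·t). De l'équation de la position x(t) = 1 - 3·sin(2·t), nous substituons t = pi/2 pour obtenir x = 1.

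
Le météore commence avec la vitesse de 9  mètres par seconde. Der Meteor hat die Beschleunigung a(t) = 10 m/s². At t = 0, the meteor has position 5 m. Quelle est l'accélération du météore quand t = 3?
En utilisant a(t) = 10 et en substituant t = 3, nous trouvons a = 10.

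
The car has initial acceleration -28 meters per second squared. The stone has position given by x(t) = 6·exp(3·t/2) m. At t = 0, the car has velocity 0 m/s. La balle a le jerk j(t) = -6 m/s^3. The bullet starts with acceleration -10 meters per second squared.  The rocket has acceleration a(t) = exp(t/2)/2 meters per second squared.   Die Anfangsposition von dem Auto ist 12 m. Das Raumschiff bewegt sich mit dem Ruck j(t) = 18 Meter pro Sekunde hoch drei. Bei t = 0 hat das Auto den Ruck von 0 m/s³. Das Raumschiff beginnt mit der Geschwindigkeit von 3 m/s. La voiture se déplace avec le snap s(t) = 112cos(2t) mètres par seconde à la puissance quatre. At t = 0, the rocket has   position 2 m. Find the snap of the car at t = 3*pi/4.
We have snap s(t) = 112·cos(2·t). Substituting t = 3*pi/4: s(3*pi/4) = 0.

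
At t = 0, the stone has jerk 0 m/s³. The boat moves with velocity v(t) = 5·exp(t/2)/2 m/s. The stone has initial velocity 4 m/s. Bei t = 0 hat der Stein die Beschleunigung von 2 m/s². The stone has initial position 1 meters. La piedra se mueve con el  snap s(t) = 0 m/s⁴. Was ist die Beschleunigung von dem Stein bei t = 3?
Wir müssen das Integral unserer Gleichung für den Snap s(t) = 0 2-mal finden. Durch Integration von dem Snap und Verwendung der Anfangsbedingung j(0) = 0, erhalten wir j(t) = 0. Durch Integration von dem Ruck und Verwendung der Anfangsbedingung a(0) = 2, erhalten wir a(t) = 2. Wir haben die Beschleunigung a(t) = 2. Durch Einsetzen von t = 3: a(3) = 2.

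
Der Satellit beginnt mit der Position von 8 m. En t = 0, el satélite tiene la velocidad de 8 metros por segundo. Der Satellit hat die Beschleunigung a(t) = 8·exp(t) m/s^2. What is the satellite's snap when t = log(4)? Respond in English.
Starting from acceleration a(t) = 8·exp(t), we take 2 derivatives. The derivative of acceleration gives jerk: j(t) = 8·exp(t). The derivative of jerk gives snap: s(t) = 8·exp(t). Using s(t) = 8·exp(t) and substituting t = log(4), we find s = 32.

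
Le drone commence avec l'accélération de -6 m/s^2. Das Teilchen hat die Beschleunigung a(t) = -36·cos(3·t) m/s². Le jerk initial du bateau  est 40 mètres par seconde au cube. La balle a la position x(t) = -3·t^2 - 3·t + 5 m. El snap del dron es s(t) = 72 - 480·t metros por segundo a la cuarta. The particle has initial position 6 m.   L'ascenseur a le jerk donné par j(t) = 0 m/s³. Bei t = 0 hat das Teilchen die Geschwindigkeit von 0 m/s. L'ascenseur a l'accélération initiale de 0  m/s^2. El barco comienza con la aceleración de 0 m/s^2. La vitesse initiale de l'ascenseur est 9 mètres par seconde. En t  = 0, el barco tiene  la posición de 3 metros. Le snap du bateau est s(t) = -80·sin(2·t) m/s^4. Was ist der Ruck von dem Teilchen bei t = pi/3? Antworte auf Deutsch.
Ausgehend von der Beschleunigung a(t) = -36·cos(3·t), nehmen wir 1 Ableitung. Mit d/dt von a(t) finden wir j(t) = 108·sin(3·t). Wir haben den Ruck j(t) = 108·sin(3·t). Durch Einsetzen von t = pi/3: j(pi/3) = 0.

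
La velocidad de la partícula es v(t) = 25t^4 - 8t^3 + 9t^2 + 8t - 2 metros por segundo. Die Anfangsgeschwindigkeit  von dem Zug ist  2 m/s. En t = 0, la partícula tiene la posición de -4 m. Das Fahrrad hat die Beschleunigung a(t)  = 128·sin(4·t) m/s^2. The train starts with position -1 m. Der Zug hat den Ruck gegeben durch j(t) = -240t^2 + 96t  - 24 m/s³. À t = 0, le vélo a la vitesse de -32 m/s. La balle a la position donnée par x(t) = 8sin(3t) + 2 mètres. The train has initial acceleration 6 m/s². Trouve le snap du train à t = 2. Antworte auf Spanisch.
Para resolver esto, necesitamos tomar 1 derivada de nuestra ecuación de la sacudida j(t) = -240·t^2 + 96·t - 24. La derivada de la sacudida da el snap: s(t) = 96 - 480·t. Tenemos el snap s(t) = 96 - 480·t. Sustituyendo t = 2: s(2) = -864.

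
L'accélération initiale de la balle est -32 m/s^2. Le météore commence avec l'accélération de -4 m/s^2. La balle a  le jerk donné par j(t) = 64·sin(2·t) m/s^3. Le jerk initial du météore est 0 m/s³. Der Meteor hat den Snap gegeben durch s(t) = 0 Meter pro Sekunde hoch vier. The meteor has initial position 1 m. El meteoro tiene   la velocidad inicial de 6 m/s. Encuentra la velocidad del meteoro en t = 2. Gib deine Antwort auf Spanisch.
Necesitamos integrar nuestra ecuación del snap s(t) = 0 3 veces. La integral del snap, con j(0) = 0, da la sacudida: j(t) = 0. La antiderivada de la sacudida es la aceleración. Usando a(0) = -4, obtenemos a(t) = -4. La antiderivada de la aceleración es la velocidad. Usando v(0) = 6, obtenemos v(t) = 6 - 4·t. De la ecuación de la velocidad v(t) = 6 - 4·t, sustituimos t = 2 para obtener v = -2.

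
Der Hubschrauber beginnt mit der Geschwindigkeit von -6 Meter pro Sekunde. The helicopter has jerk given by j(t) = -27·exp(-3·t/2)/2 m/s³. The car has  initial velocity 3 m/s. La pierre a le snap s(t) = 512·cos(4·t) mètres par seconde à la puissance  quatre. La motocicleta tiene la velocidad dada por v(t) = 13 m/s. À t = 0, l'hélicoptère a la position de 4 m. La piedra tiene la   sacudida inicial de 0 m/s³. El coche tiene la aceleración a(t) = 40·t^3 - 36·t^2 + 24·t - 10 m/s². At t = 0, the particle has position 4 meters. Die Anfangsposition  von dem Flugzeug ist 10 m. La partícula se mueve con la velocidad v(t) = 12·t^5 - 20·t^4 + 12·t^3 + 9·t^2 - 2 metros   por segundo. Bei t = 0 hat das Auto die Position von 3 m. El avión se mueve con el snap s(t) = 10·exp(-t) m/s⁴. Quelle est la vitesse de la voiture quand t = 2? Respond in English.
We need to integrate our acceleration equation a(t) = 40·t^3 - 36·t^2 + 24·t - 10 1 time. The antiderivative of acceleration is velocity. Using v(0) = 3, we get v(t) = 10·t^4 - 12·t^3 + 12·t^2 - 10·t + 3. From the given velocity equation v(t) = 10·t^4 - 12·t^3 + 12·t^2 - 10·t + 3, we substitute t = 2 to get v = 95.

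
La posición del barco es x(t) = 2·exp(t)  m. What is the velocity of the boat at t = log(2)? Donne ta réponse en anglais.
Starting from position x(t) = 2·exp(t), we take 1 derivative. The derivative of position gives velocity: v(t) = 2·exp(t). From the given velocity equation v(t) = 2·exp(t), we substitute t = log(2) to get v = 4.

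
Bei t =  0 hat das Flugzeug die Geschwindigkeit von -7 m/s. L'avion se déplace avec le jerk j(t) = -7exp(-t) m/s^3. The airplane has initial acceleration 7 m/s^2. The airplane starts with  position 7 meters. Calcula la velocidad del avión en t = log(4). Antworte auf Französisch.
Nous devons intégrer notre équation du jerk j(t) = -7·exp(-t) 2 fois. L'intégrale du jerk est l'accélération. En utilisant a(0) = 7, nous obtenons a(t) = 7·exp(-t). La primitive de l'accélération est la vitesse. En utilisant v(0) = -7, nous obtenons v(t) = -7·exp(-t). De l'équation de la vitesse v(t) = -7·exp(-t), nous substituons t = log(4) pour obtenir v = -7/4.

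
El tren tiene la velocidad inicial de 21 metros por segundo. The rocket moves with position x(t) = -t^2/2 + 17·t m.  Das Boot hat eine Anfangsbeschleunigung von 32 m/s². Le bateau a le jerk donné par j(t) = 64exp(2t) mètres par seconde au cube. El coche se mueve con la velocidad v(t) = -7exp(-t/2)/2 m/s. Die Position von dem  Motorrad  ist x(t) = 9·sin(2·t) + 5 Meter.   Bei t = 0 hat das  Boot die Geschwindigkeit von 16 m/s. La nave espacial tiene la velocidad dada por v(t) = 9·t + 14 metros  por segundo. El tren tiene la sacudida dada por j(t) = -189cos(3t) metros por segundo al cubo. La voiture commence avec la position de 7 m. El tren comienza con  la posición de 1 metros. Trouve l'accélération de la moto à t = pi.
Nous devons dériver notre équation de la position x(t) = 9·sin(2·t) + 5 2 fois. En dérivant la position, nous obtenons la vitesse: v(t) = 18·cos(2·t). En dérivant la vitesse, nous obtenons l'accélération: a(t) = -36·sin(2·t). De l'équation de l'accélération a(t) = -36·sin(2·t), nous substituons t = pi pour obtenir a = 0.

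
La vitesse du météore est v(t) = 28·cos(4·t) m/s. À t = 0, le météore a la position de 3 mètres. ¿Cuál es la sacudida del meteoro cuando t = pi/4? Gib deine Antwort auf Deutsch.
Um dies zu lösen, müssen wir 2 Ableitungen unserer Gleichung für die Geschwindigkeit v(t) = 28·cos(4·t) nehmen. Durch Ableiten von der Geschwindigkeit erhalten wir die Beschleunigung: a(t) = -112·sin(4·t). Die Ableitung von der Beschleunigung ergibt den Ruck: j(t) = -448·cos(4·t). Mit j(t) = -448·cos(4·t) und Einsetzen von t = pi/4, finden wir j = 448.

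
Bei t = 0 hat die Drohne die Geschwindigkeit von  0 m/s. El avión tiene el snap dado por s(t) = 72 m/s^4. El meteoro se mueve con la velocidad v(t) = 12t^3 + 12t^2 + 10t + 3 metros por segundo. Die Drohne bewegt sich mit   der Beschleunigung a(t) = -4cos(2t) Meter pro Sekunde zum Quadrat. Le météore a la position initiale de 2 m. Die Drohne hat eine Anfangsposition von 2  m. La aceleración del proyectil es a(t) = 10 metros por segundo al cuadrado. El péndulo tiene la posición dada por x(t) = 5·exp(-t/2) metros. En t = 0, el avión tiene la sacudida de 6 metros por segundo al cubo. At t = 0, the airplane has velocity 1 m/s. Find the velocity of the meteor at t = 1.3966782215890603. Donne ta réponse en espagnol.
Usando v(t) = 12·t^3 + 12·t^2 + 10·t + 3 y sustituyendo t = 1.3966782215890603, encontramos v = 73.0694738715857.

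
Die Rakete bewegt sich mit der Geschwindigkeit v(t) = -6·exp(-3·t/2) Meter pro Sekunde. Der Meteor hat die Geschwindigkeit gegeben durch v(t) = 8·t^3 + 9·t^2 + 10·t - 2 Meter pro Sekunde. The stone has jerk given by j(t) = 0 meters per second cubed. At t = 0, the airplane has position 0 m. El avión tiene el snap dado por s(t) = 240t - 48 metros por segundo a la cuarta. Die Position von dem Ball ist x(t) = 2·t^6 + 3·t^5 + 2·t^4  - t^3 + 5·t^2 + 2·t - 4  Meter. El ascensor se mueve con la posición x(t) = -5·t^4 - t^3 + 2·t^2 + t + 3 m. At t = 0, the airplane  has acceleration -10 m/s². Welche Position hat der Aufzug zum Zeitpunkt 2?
Mit x(t) = -5·t^4 - t^3 + 2·t^2 + t + 3 und Einsetzen von t = 2, finden wir x = -75.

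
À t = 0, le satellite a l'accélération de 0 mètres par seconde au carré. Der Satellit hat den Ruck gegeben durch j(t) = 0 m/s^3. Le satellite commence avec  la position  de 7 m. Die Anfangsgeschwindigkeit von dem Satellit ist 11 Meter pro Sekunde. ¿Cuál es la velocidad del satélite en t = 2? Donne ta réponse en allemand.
Um dies zu lösen, müssen wir 2 Stammfunktionen unserer Gleichung für den Ruck j(t) = 0 finden. Die Stammfunktion von dem Ruck ist die Beschleunigung. Mit a(0) = 0 erhalten wir a(t) = 0. Durch Integration von der Beschleunigung und Verwendung der Anfangsbedingung v(0) = 11, erhalten wir v(t) = 11. Aus der Gleichung für die Geschwindigkeit v(t) = 11, setzen wir t = 2 ein und erhalten v = 11.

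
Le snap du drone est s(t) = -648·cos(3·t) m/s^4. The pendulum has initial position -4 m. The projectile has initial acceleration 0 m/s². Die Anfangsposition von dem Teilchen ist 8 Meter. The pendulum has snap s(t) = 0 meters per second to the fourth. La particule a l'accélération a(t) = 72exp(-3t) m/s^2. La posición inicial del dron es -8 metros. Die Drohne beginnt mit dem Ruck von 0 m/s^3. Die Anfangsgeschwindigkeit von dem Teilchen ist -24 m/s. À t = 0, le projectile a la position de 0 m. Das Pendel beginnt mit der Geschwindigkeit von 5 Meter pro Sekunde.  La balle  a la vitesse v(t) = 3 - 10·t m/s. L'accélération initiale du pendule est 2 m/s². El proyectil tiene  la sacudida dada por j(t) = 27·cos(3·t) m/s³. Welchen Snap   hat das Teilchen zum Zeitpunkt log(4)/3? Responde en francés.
En partant de l'accélération a(t) = 72·exp(-3·t), nous prenons 2 dérivées. En dérivant l'accélération, nous obtenons le jerk: j(t) = -216·exp(-3·t). La dérivée du jerk donne le snap: s(t) = 648·exp(-3·t). En utilisant s(t) = 648·exp(-3·t) et en substituant t = log(4)/3, nous trouvons s = 162.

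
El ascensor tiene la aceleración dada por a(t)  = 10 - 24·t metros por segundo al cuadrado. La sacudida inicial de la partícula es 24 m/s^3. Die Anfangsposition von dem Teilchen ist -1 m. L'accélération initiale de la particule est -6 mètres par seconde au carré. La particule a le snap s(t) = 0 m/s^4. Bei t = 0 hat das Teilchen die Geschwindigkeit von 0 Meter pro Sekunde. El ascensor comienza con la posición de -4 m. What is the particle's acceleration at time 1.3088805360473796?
To find the answer, we compute 2 antiderivatives of s(t) = 0. The antiderivative of snap is jerk. Using j(0) = 24, we get j(t) = 24. The integral of jerk is acceleration. Using a(0) = -6, we get a(t) = 24·t - 6. Using a(t) = 24·t - 6 and substituting t = 1.3088805360473796, we find a = 25.4131328651371.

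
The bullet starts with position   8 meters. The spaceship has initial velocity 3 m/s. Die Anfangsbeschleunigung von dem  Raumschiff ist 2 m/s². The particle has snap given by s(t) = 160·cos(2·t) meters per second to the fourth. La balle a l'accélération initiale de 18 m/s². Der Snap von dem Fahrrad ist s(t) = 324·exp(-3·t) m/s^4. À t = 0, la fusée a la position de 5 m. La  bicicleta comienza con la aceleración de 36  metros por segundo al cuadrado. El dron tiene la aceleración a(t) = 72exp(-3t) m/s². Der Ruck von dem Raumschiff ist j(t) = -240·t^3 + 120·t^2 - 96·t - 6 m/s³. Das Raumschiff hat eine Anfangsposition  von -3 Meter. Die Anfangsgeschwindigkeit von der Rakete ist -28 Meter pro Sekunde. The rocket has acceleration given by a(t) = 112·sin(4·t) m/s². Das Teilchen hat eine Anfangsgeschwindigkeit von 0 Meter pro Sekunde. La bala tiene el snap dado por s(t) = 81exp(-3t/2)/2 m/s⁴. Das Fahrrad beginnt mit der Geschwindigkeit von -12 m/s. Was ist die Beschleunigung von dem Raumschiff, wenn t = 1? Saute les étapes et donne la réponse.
Die Antwort ist -72.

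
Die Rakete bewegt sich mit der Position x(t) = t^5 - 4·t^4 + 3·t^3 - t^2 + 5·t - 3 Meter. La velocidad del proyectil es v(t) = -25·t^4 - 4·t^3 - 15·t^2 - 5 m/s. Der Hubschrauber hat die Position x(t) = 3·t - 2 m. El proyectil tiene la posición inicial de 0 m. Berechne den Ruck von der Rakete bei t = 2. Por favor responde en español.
Partiendo de la posición x(t) = t^5 - 4·t^4 + 3·t^3 - t^2 + 5·t - 3, tomamos 3 derivadas. Tomando d/dt de x(t), encontramos v(t) = 5·t^4 - 16·t^3 + 9·t^2 - 2·t + 5. Derivando la velocidad, obtenemos la aceleración: a(t) = 20·t^3 - 48·t^2 + 18·t - 2. La derivada de la aceleración da la sacudida: j(t) = 60·t^2 - 96·t + 18. Usando j(t) = 60·t^2 - 96·t + 18 y sustituyendo t = 2, encontramos j = 66.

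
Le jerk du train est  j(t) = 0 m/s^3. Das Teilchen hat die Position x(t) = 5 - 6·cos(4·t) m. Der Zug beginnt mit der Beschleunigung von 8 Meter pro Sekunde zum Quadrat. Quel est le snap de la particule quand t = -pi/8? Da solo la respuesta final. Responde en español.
El snap en t = -pi/8 es s = 0.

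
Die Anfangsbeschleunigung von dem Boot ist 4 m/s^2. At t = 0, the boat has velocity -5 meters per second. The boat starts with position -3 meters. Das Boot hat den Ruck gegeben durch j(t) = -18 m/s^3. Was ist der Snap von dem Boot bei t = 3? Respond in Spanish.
Debemos derivar nuestra ecuación de la sacudida j(t) = -18 1 vez. Tomando d/dt de j(t), encontramos s(t) = 0. Usando s(t) = 0 y sustituyendo t = 3, encontramos s = 0.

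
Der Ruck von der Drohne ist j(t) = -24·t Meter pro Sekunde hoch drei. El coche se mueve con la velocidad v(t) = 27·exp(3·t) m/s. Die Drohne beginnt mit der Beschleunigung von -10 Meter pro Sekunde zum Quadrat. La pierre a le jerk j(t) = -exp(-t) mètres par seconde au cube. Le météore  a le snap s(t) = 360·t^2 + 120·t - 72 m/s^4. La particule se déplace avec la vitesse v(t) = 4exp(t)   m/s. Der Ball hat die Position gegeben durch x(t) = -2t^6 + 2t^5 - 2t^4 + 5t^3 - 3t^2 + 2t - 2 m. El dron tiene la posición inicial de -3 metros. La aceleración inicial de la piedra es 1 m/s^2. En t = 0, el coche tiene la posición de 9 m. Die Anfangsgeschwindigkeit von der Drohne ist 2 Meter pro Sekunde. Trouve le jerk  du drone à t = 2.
De l'équation du jerk j(t) = -24·t, nous substituons t = 2 pour obtenir j = -48.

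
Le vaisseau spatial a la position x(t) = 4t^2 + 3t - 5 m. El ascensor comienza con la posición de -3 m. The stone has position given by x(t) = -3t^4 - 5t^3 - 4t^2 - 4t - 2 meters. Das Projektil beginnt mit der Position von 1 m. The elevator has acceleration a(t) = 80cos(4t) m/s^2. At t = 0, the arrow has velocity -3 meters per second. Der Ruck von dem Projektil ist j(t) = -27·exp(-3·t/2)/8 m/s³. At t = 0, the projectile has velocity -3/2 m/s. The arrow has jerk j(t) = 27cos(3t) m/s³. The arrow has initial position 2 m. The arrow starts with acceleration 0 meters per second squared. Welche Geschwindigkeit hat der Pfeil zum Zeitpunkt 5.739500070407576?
Ausgehend von dem Ruck j(t) = 27·cos(3·t), nehmen wir 2 Integrale. Die Stammfunktion von dem Ruck, mit a(0) = 0, ergibt die Beschleunigung: a(t) = 9·sin(3·t). Die Stammfunktion von der Beschleunigung, mit v(0) = -3, ergibt die Geschwindigkeit: v(t) = -3·cos(3·t). Aus der Gleichung für die Geschwindigkeit v(t) = -3·cos(3·t), setzen wir t = 5.739500070407576 ein und erhalten v = 0.180668763690612.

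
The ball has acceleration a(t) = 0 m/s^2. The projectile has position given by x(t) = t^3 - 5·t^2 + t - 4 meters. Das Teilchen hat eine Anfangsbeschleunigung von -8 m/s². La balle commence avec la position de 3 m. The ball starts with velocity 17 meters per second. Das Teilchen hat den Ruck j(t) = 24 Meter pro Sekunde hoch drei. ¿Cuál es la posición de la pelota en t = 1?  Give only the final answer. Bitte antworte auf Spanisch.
En t = 1, x = 20.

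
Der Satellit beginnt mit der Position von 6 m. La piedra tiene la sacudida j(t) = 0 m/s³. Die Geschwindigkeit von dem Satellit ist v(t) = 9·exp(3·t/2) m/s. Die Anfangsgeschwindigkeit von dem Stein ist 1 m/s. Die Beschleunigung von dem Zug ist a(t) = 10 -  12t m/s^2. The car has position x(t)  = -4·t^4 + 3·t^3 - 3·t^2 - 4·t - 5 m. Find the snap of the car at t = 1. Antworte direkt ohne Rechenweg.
The snap at t = 1 is s = -96.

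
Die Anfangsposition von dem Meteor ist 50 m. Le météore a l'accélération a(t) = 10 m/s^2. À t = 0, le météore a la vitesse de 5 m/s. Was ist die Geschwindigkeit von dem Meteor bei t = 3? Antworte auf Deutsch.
Um dies zu lösen, müssen wir 1 Stammfunktion unserer Gleichung für die Beschleunigung a(t) = 10 finden. Durch Integration von der Beschleunigung und Verwendung der Anfangsbedingung v(0) = 5, erhalten wir v(t) = 10·t + 5. Aus der Gleichung für die Geschwindigkeit v(t) = 10·t + 5, setzen wir t = 3 ein und erhalten v = 35.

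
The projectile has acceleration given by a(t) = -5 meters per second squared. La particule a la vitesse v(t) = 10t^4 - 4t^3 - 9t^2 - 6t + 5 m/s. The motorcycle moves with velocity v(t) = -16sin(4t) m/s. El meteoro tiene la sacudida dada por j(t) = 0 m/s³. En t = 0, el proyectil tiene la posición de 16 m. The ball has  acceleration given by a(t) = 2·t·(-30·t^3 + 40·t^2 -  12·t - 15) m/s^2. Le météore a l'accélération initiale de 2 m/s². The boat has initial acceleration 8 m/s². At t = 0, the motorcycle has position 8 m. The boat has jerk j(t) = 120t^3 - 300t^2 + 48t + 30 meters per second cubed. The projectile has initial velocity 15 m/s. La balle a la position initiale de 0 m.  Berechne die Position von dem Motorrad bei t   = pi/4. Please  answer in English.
Starting from velocity v(t) = -16·sin(4·t), we take 1 integral. Integrating velocity and using the initial condition x(0) = 8, we get x(t) = 4·cos(4·t) + 4. From the given position equation x(t) = 4·cos(4·t) + 4, we substitute t = pi/4 to get x = 0.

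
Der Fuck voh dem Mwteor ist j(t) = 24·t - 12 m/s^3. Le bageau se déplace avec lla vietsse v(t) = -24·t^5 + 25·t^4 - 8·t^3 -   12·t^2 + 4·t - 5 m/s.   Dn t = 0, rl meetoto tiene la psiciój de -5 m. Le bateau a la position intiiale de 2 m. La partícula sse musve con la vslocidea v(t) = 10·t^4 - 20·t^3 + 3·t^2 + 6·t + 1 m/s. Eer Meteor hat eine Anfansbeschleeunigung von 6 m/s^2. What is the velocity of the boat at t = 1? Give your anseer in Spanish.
De la ecuación de la velocidad v(t) = -24·t^5 + 25·t^4 - 8·t^3 - 12·t^2 + 4·t - 5, sustituimos t = 1 para obtener v = -20.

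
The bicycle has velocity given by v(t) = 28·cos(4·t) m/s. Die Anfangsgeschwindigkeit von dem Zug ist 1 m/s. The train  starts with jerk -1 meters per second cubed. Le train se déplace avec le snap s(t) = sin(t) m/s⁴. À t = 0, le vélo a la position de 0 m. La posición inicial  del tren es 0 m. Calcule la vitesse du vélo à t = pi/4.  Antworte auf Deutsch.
Mit v(t) = 28·cos(4·t) und Einsetzen von t = pi/4, finden wir v = -28.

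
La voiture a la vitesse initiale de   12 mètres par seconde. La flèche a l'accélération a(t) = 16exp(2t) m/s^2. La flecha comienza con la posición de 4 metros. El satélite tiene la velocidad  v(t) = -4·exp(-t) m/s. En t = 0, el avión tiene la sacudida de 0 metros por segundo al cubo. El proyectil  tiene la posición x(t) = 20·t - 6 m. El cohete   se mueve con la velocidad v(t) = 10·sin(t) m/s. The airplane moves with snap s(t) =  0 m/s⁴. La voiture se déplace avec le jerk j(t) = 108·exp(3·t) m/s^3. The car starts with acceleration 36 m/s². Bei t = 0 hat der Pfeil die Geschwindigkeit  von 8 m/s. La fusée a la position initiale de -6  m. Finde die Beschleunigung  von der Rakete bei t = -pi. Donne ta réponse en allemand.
Wir müssen unsere Gleichung für die Geschwindigkeit v(t) = 10·sin(t) 1-mal ableiten. Die Ableitung von der Geschwindigkeit ergibt die Beschleunigung: a(t) = 10·cos(t). Mit a(t) = 10·cos(t) und Einsetzen von t = -pi, finden wir a = -10.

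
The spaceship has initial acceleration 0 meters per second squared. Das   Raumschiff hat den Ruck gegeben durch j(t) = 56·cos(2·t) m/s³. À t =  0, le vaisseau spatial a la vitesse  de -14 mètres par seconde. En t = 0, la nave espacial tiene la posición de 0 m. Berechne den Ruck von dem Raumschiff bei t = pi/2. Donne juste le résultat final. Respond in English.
At t = pi/2, j = -56.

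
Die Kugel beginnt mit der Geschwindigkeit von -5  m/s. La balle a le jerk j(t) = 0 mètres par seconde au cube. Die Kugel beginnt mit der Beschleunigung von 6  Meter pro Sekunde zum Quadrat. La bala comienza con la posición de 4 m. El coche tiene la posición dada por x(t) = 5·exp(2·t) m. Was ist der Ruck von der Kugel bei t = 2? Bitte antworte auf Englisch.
Using j(t) = 0 and substituting t = 2, we find j = 0.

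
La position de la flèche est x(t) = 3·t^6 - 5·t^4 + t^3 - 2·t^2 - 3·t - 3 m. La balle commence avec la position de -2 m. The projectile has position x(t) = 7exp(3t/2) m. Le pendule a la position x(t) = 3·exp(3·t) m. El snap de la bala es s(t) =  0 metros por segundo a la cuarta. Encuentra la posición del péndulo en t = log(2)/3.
Tenemos la posición x(t) = 3·exp(3·t). Sustituyendo t = log(2)/3: x(log(2)/3) = 6.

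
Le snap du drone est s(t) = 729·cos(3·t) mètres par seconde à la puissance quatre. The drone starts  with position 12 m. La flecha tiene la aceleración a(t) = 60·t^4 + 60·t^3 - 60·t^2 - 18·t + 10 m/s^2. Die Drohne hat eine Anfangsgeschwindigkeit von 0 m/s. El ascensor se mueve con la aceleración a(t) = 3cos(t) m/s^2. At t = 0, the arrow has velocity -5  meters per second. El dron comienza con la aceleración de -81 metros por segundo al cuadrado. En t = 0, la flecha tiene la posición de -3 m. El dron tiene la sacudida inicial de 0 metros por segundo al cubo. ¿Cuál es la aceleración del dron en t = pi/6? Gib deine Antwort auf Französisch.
En partant du snap s(t) = 729·cos(3·t), nous prenons 2 primitives. L'intégrale du snap est le jerk. En utilisant j(0) = 0, nous obtenons j(t) = 243·sin(3·t). En intégrant le jerk et en utilisant la condition initiale a(0) = -81, nous obtenons a(t) = -81·cos(3·t). Nous avons l'accélération a(t) = -81·cos(3·t). En substituant t = pi/6: a(pi/6) = 0.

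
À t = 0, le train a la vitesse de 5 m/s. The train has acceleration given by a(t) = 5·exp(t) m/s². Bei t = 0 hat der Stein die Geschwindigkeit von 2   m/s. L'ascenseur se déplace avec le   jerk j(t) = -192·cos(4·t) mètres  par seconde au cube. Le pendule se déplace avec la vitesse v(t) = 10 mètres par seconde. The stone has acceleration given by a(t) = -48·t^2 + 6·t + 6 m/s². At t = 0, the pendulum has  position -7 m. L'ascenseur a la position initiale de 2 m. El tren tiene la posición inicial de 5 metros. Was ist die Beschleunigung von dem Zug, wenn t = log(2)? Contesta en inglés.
From the given acceleration equation a(t) = 5·exp(t), we substitute t = log(2) to get a = 10.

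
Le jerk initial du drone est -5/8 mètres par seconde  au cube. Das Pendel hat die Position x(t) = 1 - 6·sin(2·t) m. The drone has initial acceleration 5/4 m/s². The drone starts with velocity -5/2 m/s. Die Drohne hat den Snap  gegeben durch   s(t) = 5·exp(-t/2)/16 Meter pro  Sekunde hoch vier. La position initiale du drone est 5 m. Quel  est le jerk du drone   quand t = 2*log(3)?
Nous devons trouver l'intégrale de notre équation du snap s(t) = 5·exp(-t/2)/16 1 fois. L'intégrale du snap, avec j(0) = -5/8, donne le jerk: j(t) = -5·exp(-t/2)/8. En utilisant j(t) = -5·exp(-t/2)/8 et en substituant t = 2*log(3), nous trouvons j = -5/24.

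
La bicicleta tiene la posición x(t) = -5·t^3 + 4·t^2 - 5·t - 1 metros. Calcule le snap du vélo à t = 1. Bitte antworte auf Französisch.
Nous devons dériver notre équation de la position x(t) = -5·t^3 + 4·t^2 - 5·t - 1 4 fois. En prenant d/dt de x(t), nous trouvons v(t) = -15·t^2 + 8·t - 5. En prenant d/dt de v(t), nous trouvons a(t) = 8 - 30·t. En prenant d/dt de a(t), nous trouvons j(t) = -30. En dérivant le jerk, nous obtenons le snap: s(t) = 0. En utilisant s(t) = 0 et en substituant t = 1, nous trouvons s = 0.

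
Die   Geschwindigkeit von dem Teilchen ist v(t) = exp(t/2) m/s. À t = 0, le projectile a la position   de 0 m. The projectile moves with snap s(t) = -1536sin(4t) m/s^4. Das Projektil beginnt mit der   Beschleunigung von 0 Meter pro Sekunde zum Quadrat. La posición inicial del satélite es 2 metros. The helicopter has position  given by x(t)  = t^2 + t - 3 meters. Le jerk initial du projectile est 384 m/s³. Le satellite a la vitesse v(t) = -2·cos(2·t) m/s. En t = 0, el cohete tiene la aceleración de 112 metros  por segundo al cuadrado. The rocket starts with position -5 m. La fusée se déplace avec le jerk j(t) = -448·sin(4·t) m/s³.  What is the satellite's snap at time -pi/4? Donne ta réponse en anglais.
We must differentiate our velocity equation v(t) = -2·cos(2·t) 3 times. The derivative of velocity gives acceleration: a(t) = 4·sin(2·t). The derivative of acceleration gives jerk: j(t) = 8·cos(2·t). Taking d/dt of j(t), we find s(t) = -16·sin(2·t). We have snap s(t) = -16·sin(2·t). Substituting t = -pi/4: s(-pi/4) = 16.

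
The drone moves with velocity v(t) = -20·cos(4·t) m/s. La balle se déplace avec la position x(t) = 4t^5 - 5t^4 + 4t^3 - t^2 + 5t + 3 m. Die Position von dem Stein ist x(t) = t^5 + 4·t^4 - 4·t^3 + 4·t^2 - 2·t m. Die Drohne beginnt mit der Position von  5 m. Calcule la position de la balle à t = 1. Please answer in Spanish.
Tenemos la posición x(t) = 4·t^5 - 5·t^4 + 4·t^3 - t^2 + 5·t + 3. Sustituyendo t = 1: x(1) = 10.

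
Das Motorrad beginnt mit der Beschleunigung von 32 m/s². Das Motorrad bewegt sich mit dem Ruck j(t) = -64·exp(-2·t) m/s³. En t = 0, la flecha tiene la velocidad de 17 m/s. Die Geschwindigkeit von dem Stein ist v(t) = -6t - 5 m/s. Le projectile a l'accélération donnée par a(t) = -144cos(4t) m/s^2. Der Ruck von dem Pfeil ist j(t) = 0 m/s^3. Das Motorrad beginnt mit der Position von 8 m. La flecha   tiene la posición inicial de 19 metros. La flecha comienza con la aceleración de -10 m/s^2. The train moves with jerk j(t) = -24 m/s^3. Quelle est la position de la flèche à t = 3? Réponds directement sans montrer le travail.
La position à t = 3 est x = 25.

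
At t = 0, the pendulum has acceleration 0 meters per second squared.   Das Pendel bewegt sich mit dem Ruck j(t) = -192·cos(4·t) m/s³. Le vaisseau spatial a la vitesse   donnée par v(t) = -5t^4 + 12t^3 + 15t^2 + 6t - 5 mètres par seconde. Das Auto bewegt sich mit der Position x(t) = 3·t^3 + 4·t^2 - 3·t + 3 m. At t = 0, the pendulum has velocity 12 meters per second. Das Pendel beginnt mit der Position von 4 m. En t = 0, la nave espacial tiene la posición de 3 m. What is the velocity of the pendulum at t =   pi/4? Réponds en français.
Nous devons intégrer notre équation du jerk j(t) = -192·cos(4·t) 2 fois. En intégrant le jerk et en utilisant la condition initiale a(0) = 0, nous obtenons a(t) = -48·sin(4·t). En intégrant l'accélération et en utilisant la condition initiale v(0) = 12, nous obtenons v(t) = 12·cos(4·t). En utilisant v(t) = 12·cos(4·t) et en substituant t = pi/4, nous trouvons v = -12.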